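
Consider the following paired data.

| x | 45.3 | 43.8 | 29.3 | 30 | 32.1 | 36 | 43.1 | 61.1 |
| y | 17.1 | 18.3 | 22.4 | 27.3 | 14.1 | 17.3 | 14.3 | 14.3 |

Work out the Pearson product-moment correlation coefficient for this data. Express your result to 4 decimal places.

n = 8, Σx = 320.7, Σy = 145.1, Σx² = 13646.25, Σy² = 2781.43, Σxy = 5616.96
nΣxy − ΣxΣy = 44935.68 − 46533.57 = -1597.89
nΣx² − (Σx)² = 109170 − 102848.49 = 6321.51; nΣy² − (Σy)² = 22251.44 − 21054.01 = 1197.43
r = -1597.89 / √(6321.51 × 1197.43) = -1597.89 / 2751.2844 ≈ -0.5808

-0.5808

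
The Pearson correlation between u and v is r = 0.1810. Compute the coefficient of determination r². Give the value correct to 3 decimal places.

r² = (0.1810)² = 0.033

0.033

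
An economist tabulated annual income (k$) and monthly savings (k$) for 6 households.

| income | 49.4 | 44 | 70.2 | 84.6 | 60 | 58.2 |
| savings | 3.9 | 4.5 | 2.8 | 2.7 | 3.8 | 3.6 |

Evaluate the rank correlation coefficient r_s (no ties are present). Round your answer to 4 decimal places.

-0.9429

Rank income: 2, 1, 5, 6, 4, 3
Rank savings: 5, 6, 2, 1, 4, 3
d = rank(income) − rank(savings): -3, -5, 3, 5, 0, 0; Σd² = 68
ρ = 1 − 6Σd² / [n(n²−1)] = 1 − 6×68 / (6×35) = 1 − 408/210 ≈ -0.9429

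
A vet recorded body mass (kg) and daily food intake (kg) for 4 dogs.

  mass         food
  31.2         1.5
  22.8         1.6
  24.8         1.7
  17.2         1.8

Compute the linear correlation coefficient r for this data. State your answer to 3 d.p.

-0.894

n = 4, Σx = 96, Σy = 6.6, Σx² = 2404.16, Σy² = 10.94, Σxy = 156.4
nΣxy − ΣxΣy = 625.6 − 633.6 = -8
nΣx² − (Σx)² = 9616.64 − 9216 = 400.64; nΣy² − (Σy)² = 43.76 − 43.56 = 0.2
r = -8 / √(400.64 × 0.2) = -8 / 8.9514 ≈ -0.894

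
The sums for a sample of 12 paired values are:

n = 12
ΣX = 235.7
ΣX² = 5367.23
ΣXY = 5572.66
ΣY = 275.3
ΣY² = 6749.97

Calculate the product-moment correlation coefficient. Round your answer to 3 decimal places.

r = (nΣXY − ΣXΣY) / √[(nΣX² − (ΣX)²)(nΣY² − (ΣY)²)]
Numerator: 12×5572.66 − 235.7×275.3 = 1983.71
Denominator: √[(64406.76 − 55554.49)(80999.64 − 75790.09)] = √[8852.27 × 5209.55] = 6790.9015
r = 1983.71 / 6790.9015 ≈ 0.292

0.292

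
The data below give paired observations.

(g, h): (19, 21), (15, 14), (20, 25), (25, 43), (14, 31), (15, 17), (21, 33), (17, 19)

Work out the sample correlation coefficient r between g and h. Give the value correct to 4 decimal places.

0.7264

n = 8, Σg = 146, Σh = 203, Σg² = 2762, Σh² = 5811, Σgh = 3889
nΣgh − ΣgΣh = 31112 − 29638 = 1474
nΣg² − (Σg)² = 22096 − 21316 = 780; nΣh² − (Σh)² = 46488 − 41209 = 5279
r = 1474 / √(780 × 5279) = 1474 / 2029.1920 ≈ 0.7264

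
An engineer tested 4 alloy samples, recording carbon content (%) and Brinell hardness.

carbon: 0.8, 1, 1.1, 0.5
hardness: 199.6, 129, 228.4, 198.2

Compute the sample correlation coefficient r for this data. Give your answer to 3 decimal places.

-0.087

n = 4, Σx = 3.4, Σy = 755.2, Σx² = 3.1, Σy² = 147930.96, Σxy = 639.02
nΣxy − ΣxΣy = 2556.08 − 2567.68 = -11.6
nΣx² − (Σx)² = 12.4 − 11.56 = 0.84; nΣy² − (Σy)² = 591723.84 − 570327.04 = 21396.8
r = -11.6 / √(0.84 × 21396.8) = -11.6 / 134.0646 ≈ -0.087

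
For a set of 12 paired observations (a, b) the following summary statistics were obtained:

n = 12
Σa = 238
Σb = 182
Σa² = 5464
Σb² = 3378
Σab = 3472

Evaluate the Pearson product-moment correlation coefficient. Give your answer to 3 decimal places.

r = (nΣab − ΣaΣb) / √[(nΣa² − (Σa)²)(nΣb² − (Σb)²)]
Numerator: 12×3472 − 238×182 = -1652
Denominator: √[(65568 − 56644)(40536 − 33124)] = √[8924 × 7412] = 8132.9385
r = -1652 / 8132.9385 ≈ -0.203

-0.203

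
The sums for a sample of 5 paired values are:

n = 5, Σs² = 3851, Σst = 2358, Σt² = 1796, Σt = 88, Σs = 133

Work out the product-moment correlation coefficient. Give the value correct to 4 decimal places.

r = (nΣst − ΣsΣt) / √[(nΣs² − (Σs)²)(nΣt² − (Σt)²)]
Numerator: 5×2358 − 133×88 = 86
Denominator: √[(19255 − 17689)(8980 − 7744)] = √[1566 × 1236] = 1391.2498
r = 86 / 1391.2498 ≈ 0.0618

0.0618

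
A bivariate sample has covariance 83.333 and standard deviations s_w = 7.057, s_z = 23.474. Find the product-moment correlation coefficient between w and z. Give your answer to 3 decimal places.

0.503

r = Cov(w,z) / (s_w · s_z) = 83.333 / (7.057 × 23.474)
  = 83.333 / 165.6560 ≈ 0.503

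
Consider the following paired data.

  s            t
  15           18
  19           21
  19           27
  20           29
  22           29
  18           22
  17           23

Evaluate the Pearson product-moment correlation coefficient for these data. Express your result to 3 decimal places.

0.852

n = 7, Σs = 130, Σt = 169, Σs² = 2444, Σt² = 4189, Σst = 3187
nΣst − ΣsΣt = 22309 − 21970 = 339
nΣs² − (Σs)² = 17108 − 16900 = 208; nΣt² − (Σt)² = 29323 − 28561 = 762
r = 339 / √(208 × 762) = 339 / 398.1156 ≈ 0.852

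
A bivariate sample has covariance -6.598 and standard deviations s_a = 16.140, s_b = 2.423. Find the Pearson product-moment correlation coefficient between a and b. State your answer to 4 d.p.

-0.1687

r = Cov(a,b) / (s_a · s_b) = -6.598 / (16.140 × 2.423)
  = -6.598 / 39.1072 ≈ -0.1687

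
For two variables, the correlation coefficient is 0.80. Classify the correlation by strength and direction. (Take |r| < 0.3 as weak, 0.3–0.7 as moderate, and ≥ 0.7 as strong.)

strong positive

r = 0.80 > 0 so the relationship is positive.
|r| = 0.80, which falls in the strong range.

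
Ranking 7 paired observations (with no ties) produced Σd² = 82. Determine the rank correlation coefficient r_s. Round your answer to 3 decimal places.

ρ = 1 − 6Σd² / [n(n²−1)] = 1 − 6×82 / (7×48)
  = 1 − 492/336 = 1 − 1.4643 ≈ -0.464

-0.464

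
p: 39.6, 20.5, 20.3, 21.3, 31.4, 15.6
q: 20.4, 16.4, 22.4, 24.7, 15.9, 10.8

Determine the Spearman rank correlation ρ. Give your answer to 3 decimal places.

Rank p: 6, 3, 2, 4, 5, 1
Rank q: 4, 3, 5, 6, 2, 1
d = rank(p) − rank(q): 2, 0, -3, -2, 3, 0; Σd² = 26
ρ = 1 − 6Σd² / [n(n²−1)] = 1 − 6×26 / (6×35) = 1 − 156/210 ≈ 0.257

0.257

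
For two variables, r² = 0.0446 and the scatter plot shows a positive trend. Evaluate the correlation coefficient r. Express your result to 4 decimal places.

|r| = √0.0446 = 0.2112
The association is positive, so r = 0.2112.

0.2112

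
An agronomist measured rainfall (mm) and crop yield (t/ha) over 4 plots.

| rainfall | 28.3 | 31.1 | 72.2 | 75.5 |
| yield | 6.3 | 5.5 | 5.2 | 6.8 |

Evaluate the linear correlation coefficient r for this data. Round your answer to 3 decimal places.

0.106

n = 4, Σx = 207.1, Σy = 23.8, Σx² = 12681.19, Σy² = 143.22, Σxy = 1238.18
nΣxy − ΣxΣy = 4952.72 − 4928.98 = 23.74
nΣx² − (Σx)² = 50724.76 − 42890.41 = 7834.35; nΣy² − (Σy)² = 572.88 − 566.44 = 6.44
r = 23.74 / √(7834.35 × 6.44) = 23.74 / 224.6179 ≈ 0.106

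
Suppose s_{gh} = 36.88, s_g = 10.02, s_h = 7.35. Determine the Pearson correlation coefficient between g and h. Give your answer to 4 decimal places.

0.5008

r = Cov(g,h) / (s_g · s_h) = 36.88 / (10.02 × 7.35)
  = 36.88 / 73.6470 ≈ 0.5008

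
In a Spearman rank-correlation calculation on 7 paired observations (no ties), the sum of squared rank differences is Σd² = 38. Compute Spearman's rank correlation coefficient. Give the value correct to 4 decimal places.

ρ = 1 − 6Σd² / [n(n²−1)] = 1 − 6×38 / (7×48)
  = 1 − 228/336 = 1 − 0.67857 ≈ 0.3214

0.3214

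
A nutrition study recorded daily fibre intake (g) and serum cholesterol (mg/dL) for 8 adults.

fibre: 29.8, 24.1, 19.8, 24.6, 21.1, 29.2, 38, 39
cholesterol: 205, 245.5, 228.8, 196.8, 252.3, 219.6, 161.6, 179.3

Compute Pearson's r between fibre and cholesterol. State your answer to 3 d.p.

-0.851

n = 8, Σx = 225.6, Σy = 1688.9, Σx² = 6728.9, Σy² = 363517.43, Σxy = 46266.42
nΣxy − ΣxΣy = 370131.36 − 381015.84 = -10884.48
nΣx² − (Σx)² = 53831.2 − 50895.36 = 2935.84; nΣy² − (Σy)² = 2908139.44 − 2852383.21 = 55756.23
r = -10884.48 / √(2935.84 × 55756.23) = -10884.48 / 12794.1928 ≈ -0.851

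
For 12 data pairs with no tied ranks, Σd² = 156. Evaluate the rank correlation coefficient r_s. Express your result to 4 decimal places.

0.4545

ρ = 1 − 6Σd² / [n(n²−1)] = 1 − 6×156 / (12×143)
  = 1 − 936/1716 = 1 − 0.54545 ≈ 0.4545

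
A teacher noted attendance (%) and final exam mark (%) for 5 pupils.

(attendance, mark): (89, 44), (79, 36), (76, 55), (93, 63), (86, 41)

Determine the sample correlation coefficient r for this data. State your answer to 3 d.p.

0.342

n = 5, Σx = 423, Σy = 239, Σx² = 35983, Σy² = 11907, Σxy = 20325
nΣxy − ΣxΣy = 101625 − 101097 = 528
nΣx² − (Σx)² = 179915 − 178929 = 986; nΣy² − (Σy)² = 59535 − 57121 = 2414
r = 528 / √(986 × 2414) = 528 / 1542.7910 ≈ 0.342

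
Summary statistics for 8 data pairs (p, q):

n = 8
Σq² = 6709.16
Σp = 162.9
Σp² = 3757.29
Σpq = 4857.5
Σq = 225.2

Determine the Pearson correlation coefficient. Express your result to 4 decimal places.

r = (nΣpq − ΣpΣq) / √[(nΣp² − (Σp)²)(nΣq² − (Σq)²)]
Numerator: 8×4857.5 − 162.9×225.2 = 2174.92
Denominator: √[(30058.32 − 26536.41)(53673.28 − 50715.04)] = √[3521.91 × 2958.24] = 3227.7941
r = 2174.92 / 3227.7941 ≈ 0.6738

0.6738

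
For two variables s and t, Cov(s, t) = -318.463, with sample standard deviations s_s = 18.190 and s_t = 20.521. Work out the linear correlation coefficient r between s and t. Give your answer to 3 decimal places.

-0.853

r = Cov(s,t) / (s_s · s_t) = -318.463 / (18.190 × 20.521)
  = -318.463 / 373.2770 ≈ -0.853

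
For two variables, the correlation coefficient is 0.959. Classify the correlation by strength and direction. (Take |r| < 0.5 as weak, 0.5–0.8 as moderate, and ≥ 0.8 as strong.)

r = 0.959 > 0 so the relationship is positive.
|r| = 0.959, which falls in the strong range.

strong positive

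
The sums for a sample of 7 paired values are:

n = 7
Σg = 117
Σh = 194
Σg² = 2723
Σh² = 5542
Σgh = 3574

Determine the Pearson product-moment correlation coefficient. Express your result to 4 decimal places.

r = (nΣgh − ΣgΣh) / √[(nΣg² − (Σg)²)(nΣh² − (Σh)²)]
Numerator: 7×3574 − 117×194 = 2320
Denominator: √[(19061 − 13689)(38794 − 37636)] = √[5372 × 1158] = 2494.1484
r = 2320 / 2494.1484 ≈ 0.9302

0.9302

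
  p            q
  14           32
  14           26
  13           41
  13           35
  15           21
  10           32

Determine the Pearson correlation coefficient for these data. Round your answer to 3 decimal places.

n = 6, Σp = 79, Σq = 187, Σp² = 1055, Σq² = 6071, Σpq = 2435
nΣpq − ΣpΣq = 14610 − 14773 = -163
nΣp² − (Σp)² = 6330 − 6241 = 89; nΣq² − (Σq)² = 36426 − 34969 = 1457
r = -163 / √(89 × 1457) = -163 / 360.1014 ≈ -0.453

-0.453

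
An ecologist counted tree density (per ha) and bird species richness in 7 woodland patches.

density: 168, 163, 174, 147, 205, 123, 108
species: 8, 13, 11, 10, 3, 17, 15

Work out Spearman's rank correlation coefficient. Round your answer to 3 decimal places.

Rank density: 5, 4, 6, 3, 7, 2, 1
Rank species: 2, 5, 4, 3, 1, 7, 6
d = rank(density) − rank(species): 3, -1, 2, 0, 6, -5, -5; Σd² = 100
ρ = 1 − 6Σd² / [n(n²−1)] = 1 − 6×100 / (7×48) = 1 − 600/336 ≈ -0.786

-0.786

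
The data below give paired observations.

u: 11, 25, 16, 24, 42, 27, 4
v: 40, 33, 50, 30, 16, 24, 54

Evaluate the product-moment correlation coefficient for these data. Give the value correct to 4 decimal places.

-0.9244

n = 7, Σu = 149, Σv = 247, Σu² = 4087, Σv² = 9837, Σuv = 4321
nΣuv − ΣuΣv = 30247 − 36803 = -6556
nΣu² − (Σu)² = 28609 − 22201 = 6408; nΣv² − (Σv)² = 68859 − 61009 = 7850
r = -6556 / √(6408 × 7850) = -6556 / 7092.4467 ≈ -0.9244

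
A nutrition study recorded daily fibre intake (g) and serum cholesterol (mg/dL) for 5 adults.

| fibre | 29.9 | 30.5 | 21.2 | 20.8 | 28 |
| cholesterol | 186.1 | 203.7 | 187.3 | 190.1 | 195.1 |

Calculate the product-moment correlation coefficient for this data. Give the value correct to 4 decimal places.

0.5015

n = 5, Σx = 130.4, Σy = 962.3, Σx² = 3490.34, Σy² = 185410.21, Σxy = 25164.88
nΣxy − ΣxΣy = 125824.4 − 125483.92 = 340.48
nΣx² − (Σx)² = 17451.7 − 17004.16 = 447.54; nΣy² − (Σy)² = 927051.05 − 926021.29 = 1029.76
r = 340.48 / √(447.54 × 1029.76) = 340.48 / 678.8658 ≈ 0.5015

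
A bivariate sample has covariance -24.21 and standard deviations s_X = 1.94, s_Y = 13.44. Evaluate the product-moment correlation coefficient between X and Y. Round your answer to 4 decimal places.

r = Cov(X,Y) / (s_X · s_Y) = -24.21 / (1.94 × 13.44)
  = -24.21 / 26.0736 ≈ -0.9285

-0.9285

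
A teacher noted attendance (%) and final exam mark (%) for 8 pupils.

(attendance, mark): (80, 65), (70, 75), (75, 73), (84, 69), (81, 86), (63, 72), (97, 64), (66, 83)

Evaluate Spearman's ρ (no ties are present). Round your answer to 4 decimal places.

Rank attendance: 5, 3, 4, 7, 6, 1, 8, 2
Rank mark: 2, 6, 5, 3, 8, 4, 1, 7
d = rank(attendance) − rank(mark): 3, -3, -1, 4, -2, -3, 7, -5; Σd² = 122
ρ = 1 − 6Σd² / [n(n²−1)] = 1 − 6×122 / (8×63) = 1 − 732/504 ≈ -0.4524

-0.4524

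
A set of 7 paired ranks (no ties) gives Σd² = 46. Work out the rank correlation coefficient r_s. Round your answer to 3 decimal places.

ρ = 1 − 6Σd² / [n(n²−1)] = 1 − 6×46 / (7×48)
  = 1 − 276/336 = 1 − 0.8214 ≈ 0.179

0.179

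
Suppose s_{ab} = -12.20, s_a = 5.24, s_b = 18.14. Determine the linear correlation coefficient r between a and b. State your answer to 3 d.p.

r = Cov(a,b) / (s_a · s_b) = -12.20 / (5.24 × 18.14)
  = -12.20 / 95.0536 ≈ -0.128

-0.128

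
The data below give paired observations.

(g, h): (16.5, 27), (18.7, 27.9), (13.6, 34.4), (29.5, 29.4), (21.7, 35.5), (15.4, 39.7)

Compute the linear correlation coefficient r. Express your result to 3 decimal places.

n = 6, Σg = 115.4, Σh = 193.9, Σg² = 2385.2, Σh² = 6391.47, Σgh = 3684.1
nΣgh − ΣgΣh = 22104.6 − 22376.06 = -271.46
nΣg² − (Σg)² = 14311.2 − 13317.16 = 994.04; nΣh² − (Σh)² = 38348.82 − 37597.21 = 751.61
r = -271.46 / √(994.04 × 751.61) = -271.46 / 864.3671 ≈ -0.314

-0.314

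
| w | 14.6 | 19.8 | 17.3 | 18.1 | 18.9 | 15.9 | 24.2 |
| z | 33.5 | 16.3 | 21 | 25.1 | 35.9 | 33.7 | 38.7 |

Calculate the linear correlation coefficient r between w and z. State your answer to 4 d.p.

0.1471

n = 7, Σw = 128.8, Σz = 204.2, Σw² = 2427.76, Σz² = 6381.14, Σwz = 3780.33
nΣwz − ΣwΣz = 26462.31 − 26300.96 = 161.35
nΣw² − (Σw)² = 16994.32 − 16589.44 = 404.88; nΣz² − (Σz)² = 44667.98 − 41697.64 = 2970.34
r = 161.35 / √(404.88 × 2970.34) = 161.35 / 1096.6455 ≈ 0.1471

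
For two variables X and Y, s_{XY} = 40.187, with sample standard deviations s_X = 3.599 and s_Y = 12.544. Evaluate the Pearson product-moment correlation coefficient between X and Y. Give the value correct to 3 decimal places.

r = Cov(X,Y) / (s_X · s_Y) = 40.187 / (3.599 × 12.544)
  = 40.187 / 45.1459 ≈ 0.890

0.890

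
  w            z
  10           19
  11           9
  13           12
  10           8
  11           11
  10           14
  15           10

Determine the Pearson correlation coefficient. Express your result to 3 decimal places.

n = 7, Σw = 80, Σz = 83, Σw² = 936, Σz² = 1067, Σwz = 936
nΣwz − ΣwΣz = 6552 − 6640 = -88
nΣw² − (Σw)² = 6552 − 6400 = 152; nΣz² − (Σz)² = 7469 − 6889 = 580
r = -88 / √(152 × 580) = -88 / 296.9175 ≈ -0.296

-0.296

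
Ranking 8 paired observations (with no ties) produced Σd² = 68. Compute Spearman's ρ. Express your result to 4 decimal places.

0.1905

ρ = 1 − 6Σd² / [n(n²−1)] = 1 − 6×68 / (8×63)
  = 1 − 408/504 = 1 − 0.80952 ≈ 0.1905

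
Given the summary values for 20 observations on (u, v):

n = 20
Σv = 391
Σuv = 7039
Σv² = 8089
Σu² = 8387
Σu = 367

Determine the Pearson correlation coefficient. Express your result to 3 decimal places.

-0.158

r = (nΣuv − ΣuΣv) / √[(nΣu² − (Σu)²)(nΣv² − (Σv)²)]
Numerator: 20×7039 − 367×391 = -2717
Denominator: √[(167740 − 134689)(161780 − 152881)] = √[33051 × 8899] = 17149.9519
r = -2717 / 17149.9519 ≈ -0.158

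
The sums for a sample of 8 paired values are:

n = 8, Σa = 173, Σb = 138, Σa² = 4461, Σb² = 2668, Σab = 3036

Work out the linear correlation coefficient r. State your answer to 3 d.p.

0.114

r = (nΣab − ΣaΣb) / √[(nΣa² − (Σa)²)(nΣb² − (Σb)²)]
Numerator: 8×3036 − 173×138 = 414
Denominator: √[(35688 − 29929)(21344 − 19044)] = √[5759 × 2300] = 3639.4642
r = 414 / 3639.4642 ≈ 0.114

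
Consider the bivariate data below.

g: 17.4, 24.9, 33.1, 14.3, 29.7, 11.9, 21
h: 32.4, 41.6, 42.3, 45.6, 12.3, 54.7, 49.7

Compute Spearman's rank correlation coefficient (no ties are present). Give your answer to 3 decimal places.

Rank g: 3, 5, 7, 2, 6, 1, 4
Rank h: 2, 3, 4, 5, 1, 7, 6
d = rank(g) − rank(h): 1, 2, 3, -3, 5, -6, -2; Σd² = 88
ρ = 1 − 6Σd² / [n(n²−1)] = 1 − 6×88 / (7×48) = 1 − 528/336 ≈ -0.571

-0.571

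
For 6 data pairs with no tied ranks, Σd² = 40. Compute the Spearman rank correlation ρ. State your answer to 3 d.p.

ρ = 1 − 6Σd² / [n(n²−1)] = 1 − 6×40 / (6×35)
  = 1 − 240/210 = 1 − 1.1429 ≈ -0.143

-0.143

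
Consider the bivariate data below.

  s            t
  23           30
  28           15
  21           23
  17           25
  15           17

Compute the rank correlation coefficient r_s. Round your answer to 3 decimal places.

Rank s: 4, 5, 3, 2, 1
Rank t: 5, 1, 3, 4, 2
d = rank(s) − rank(t): -1, 4, 0, -2, -1; Σd² = 22
ρ = 1 − 6Σd² / [n(n²−1)] = 1 − 6×22 / (5×24) = 1 − 132/120 ≈ -0.100

-0.100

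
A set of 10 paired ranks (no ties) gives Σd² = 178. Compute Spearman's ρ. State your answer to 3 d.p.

ρ = 1 − 6Σd² / [n(n²−1)] = 1 − 6×178 / (10×99)
  = 1 − 1068/990 = 1 − 1.0788 ≈ -0.079

-0.079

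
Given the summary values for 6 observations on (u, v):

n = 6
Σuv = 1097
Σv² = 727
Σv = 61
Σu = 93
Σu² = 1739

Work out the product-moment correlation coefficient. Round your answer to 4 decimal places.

r = (nΣuv − ΣuΣv) / √[(nΣu² − (Σu)²)(nΣv² − (Σv)²)]
Numerator: 6×1097 − 93×61 = 909
Denominator: √[(10434 − 8649)(4362 − 3721)] = √[1785 × 641] = 1069.6658
r = 909 / 1069.6658 ≈ 0.8498

0.8498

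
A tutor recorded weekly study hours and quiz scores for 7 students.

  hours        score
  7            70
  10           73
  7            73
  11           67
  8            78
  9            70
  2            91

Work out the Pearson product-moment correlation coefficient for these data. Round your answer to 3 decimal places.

-0.872

n = 7, Σx = 54, Σy = 522, Σx² = 468, Σy² = 39312, Σxy = 3904
nΣxy − ΣxΣy = 27328 − 28188 = -860
nΣx² − (Σx)² = 3276 − 2916 = 360; nΣy² − (Σy)² = 275184 − 272484 = 2700
r = -860 / √(360 × 2700) = -860 / 985.9006 ≈ -0.872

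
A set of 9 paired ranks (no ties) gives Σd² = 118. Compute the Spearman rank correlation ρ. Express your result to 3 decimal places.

0.017

ρ = 1 − 6Σd² / [n(n²−1)] = 1 − 6×118 / (9×80)
  = 1 − 708/720 = 1 − 0.9833 ≈ 0.017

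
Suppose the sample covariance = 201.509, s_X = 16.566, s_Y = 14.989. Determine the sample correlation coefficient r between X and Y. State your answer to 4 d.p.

0.8115

r = Cov(X,Y) / (s_X · s_Y) = 201.509 / (16.566 × 14.989)
  = 201.509 / 248.3078 ≈ 0.8115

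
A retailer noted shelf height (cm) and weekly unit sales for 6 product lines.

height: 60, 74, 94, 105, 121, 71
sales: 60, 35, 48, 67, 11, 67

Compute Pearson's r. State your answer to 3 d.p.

n = 6, Σx = 525, Σy = 288, Σx² = 48619, Σy² = 16228, Σxy = 23825
nΣxy − ΣxΣy = 142950 − 151200 = -8250
nΣx² − (Σx)² = 291714 − 275625 = 16089; nΣy² − (Σy)² = 97368 − 82944 = 14424
r = -8250 / √(16089 × 14424) = -8250 / 15233.7696 ≈ -0.542

-0.542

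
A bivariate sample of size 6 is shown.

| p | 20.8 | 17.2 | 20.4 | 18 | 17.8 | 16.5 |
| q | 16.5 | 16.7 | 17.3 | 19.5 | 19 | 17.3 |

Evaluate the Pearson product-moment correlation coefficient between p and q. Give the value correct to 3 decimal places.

n = 6, Σp = 110.7, Σq = 106.3, Σp² = 2057.73, Σq² = 1890.97, Σpq = 1958.01
nΣpq − ΣpΣq = 11748.06 − 11767.41 = -19.35
nΣp² − (Σp)² = 12346.38 − 12254.49 = 91.89; nΣq² − (Σq)² = 11345.82 − 11299.69 = 46.13
r = -19.35 / √(91.89 × 46.13) = -19.35 / 65.1067 ≈ -0.297

-0.297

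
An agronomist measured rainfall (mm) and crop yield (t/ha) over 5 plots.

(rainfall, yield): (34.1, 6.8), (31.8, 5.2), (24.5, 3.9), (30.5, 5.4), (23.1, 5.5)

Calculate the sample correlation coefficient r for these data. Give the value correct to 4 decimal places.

n = 5, Σx = 144, Σy = 26.8, Σx² = 4238.16, Σy² = 147.9, Σxy = 784.54
nΣxy − ΣxΣy = 3922.7 − 3859.2 = 63.5
nΣx² − (Σx)² = 21190.8 − 20736 = 454.8; nΣy² − (Σy)² = 739.5 − 718.24 = 21.26
r = 63.5 / √(454.8 × 21.26) = 63.5 / 98.3313 ≈ 0.6458

0.6458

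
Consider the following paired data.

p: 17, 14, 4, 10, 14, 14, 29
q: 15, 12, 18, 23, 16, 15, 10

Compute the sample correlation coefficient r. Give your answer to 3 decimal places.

n = 7, Σp = 102, Σq = 109, Σp² = 1834, Σq² = 1803, Σpq = 1449
nΣpq − ΣpΣq = 10143 − 11118 = -975
nΣp² − (Σp)² = 12838 − 10404 = 2434; nΣq² − (Σq)² = 12621 − 11881 = 740
r = -975 / √(2434 × 740) = -975 / 1342.0730 ≈ -0.726

-0.726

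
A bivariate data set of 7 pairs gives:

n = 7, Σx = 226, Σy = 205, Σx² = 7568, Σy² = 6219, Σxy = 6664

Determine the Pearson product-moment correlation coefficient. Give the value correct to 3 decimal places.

0.188

r = (nΣxy − ΣxΣy) / √[(nΣx² − (Σx)²)(nΣy² − (Σy)²)]
Numerator: 7×6664 − 226×205 = 318
Denominator: √[(52976 − 51076)(43533 − 42025)] = √[1900 × 1508] = 1692.6902
r = 318 / 1692.6902 ≈ 0.188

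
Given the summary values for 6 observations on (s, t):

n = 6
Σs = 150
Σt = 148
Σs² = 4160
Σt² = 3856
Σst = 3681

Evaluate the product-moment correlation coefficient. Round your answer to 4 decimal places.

-0.0655

r = (nΣst − ΣsΣt) / √[(nΣs² − (Σs)²)(nΣt² − (Σt)²)]
Numerator: 6×3681 − 150×148 = -114
Denominator: √[(24960 − 22500)(23136 − 21904)] = √[2460 × 1232] = 1740.8963
r = -114 / 1740.8963 ≈ -0.0655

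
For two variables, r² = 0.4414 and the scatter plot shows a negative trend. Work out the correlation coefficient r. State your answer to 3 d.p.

|r| = √0.4414 = 0.664
The association is negative, so r = −0.664.

-0.664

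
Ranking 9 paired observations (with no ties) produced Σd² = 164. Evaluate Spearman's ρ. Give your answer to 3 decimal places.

ρ = 1 − 6Σd² / [n(n²−1)] = 1 − 6×164 / (9×80)
  = 1 − 984/720 = 1 − 1.3667 ≈ -0.367

-0.367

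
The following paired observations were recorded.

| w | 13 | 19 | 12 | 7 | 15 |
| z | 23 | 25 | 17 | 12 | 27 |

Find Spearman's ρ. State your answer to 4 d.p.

Rank w: 3, 5, 2, 1, 4
Rank z: 3, 4, 2, 1, 5
d = rank(w) − rank(z): 0, 1, 0, 0, -1; Σd² = 2
ρ = 1 − 6Σd² / [n(n²−1)] = 1 − 6×2 / (5×24) = 1 − 12/120 ≈ 0.9000

0.9000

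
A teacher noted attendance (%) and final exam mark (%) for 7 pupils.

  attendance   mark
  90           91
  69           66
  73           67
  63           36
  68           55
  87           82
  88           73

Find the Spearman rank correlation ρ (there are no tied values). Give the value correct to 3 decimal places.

0.964

Rank attendance: 7, 3, 4, 1, 2, 5, 6
Rank mark: 7, 3, 4, 1, 2, 6, 5
d = rank(attendance) − rank(mark): 0, 0, 0, 0, 0, -1, 1; Σd² = 2
ρ = 1 − 6Σd² / [n(n²−1)] = 1 − 6×2 / (7×48) = 1 − 12/336 ≈ 0.964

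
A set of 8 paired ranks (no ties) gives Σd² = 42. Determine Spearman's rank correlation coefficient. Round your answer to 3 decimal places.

0.500

ρ = 1 − 6Σd² / [n(n²−1)] = 1 − 6×42 / (8×63)
  = 1 − 252/504 = 1 − 0.5000 ≈ 0.500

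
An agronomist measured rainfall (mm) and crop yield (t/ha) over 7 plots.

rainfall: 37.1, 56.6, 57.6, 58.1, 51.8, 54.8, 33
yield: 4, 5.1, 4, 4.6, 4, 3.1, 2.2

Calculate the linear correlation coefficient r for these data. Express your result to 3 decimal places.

0.642

n = 7, Σx = 349, Σy = 27, Σx² = 18048.62, Σy² = 109.62, Σxy = 1384.4
nΣxy − ΣxΣy = 9690.8 − 9423 = 267.8
nΣx² − (Σx)² = 126340.34 − 121801 = 4539.34; nΣy² − (Σy)² = 767.34 − 729 = 38.34
r = 267.8 / √(4539.34 × 38.34) = 267.8 / 417.1790 ≈ 0.642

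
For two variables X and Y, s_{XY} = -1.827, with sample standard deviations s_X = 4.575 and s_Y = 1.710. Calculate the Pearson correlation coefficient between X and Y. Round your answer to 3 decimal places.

-0.234

r = Cov(X,Y) / (s_X · s_Y) = -1.827 / (4.575 × 1.710)
  = -1.827 / 7.8232 ≈ -0.234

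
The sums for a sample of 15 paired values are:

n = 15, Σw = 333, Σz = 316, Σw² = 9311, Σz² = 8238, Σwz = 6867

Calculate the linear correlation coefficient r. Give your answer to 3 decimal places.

r = (nΣwz − ΣwΣz) / √[(nΣw² − (Σw)²)(nΣz² − (Σz)²)]
Numerator: 15×6867 − 333×316 = -2223
Denominator: √[(139665 − 110889)(123570 − 99856)] = √[28776 × 23714] = 26122.6734
r = -2223 / 26122.6734 ≈ -0.085

-0.085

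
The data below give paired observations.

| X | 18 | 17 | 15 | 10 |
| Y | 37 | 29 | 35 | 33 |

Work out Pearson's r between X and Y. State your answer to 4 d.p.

0.1097

n = 4, ΣX = 60, ΣY = 134, ΣX² = 938, ΣY² = 4524, ΣXY = 2014
nΣXY − ΣXΣY = 8056 − 8040 = 16
nΣX² − (ΣX)² = 3752 − 3600 = 152; nΣY² − (ΣY)² = 18096 − 17956 = 140
r = 16 / √(152 × 140) = 16 / 145.8767 ≈ 0.1097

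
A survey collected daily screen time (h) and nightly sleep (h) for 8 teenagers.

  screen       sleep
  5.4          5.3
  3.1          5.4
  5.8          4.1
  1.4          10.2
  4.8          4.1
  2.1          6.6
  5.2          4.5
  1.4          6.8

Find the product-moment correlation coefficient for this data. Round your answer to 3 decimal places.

n = 8, Σx = 29.2, Σy = 47, Σx² = 130.82, Σy² = 304.96, Σxy = 149.88
nΣxy − ΣxΣy = 1199.04 − 1372.4 = -173.36
nΣx² − (Σx)² = 1046.56 − 852.64 = 193.92; nΣy² − (Σy)² = 2439.68 − 2209 = 230.68
r = -173.36 / √(193.92 × 230.68) = -173.36 / 211.5029 ≈ -0.820

-0.820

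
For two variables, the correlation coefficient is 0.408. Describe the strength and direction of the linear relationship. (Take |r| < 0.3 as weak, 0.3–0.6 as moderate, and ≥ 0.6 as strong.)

r = 0.408 > 0 so the relationship is positive.
|r| = 0.408, which falls in the moderate range.

moderate positive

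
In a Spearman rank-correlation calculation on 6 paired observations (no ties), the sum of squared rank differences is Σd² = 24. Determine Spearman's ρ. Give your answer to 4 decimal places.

0.3143

ρ = 1 − 6Σd² / [n(n²−1)] = 1 − 6×24 / (6×35)
  = 1 − 144/210 = 1 − 0.68571 ≈ 0.3143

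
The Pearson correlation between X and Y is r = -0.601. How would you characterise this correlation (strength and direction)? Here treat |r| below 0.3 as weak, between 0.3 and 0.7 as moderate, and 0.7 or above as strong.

r = -0.601 < 0 so the relationship is negative.
|r| = 0.601, which falls in the moderate range.

moderate negative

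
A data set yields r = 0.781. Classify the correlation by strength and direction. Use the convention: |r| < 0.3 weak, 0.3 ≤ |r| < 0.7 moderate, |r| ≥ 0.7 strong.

strong positive

r = 0.781 > 0 so the relationship is positive.
|r| = 0.781, which falls in the strong range.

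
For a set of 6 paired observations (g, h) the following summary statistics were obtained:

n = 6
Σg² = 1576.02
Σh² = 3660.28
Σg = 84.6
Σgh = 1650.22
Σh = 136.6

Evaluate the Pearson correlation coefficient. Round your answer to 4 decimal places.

-0.6007

r = (nΣgh − ΣgΣh) / √[(nΣg² − (Σg)²)(nΣh² − (Σh)²)]
Numerator: 6×1650.22 − 84.6×136.6 = -1655.04
Denominator: √[(9456.12 − 7157.16)(21961.68 − 18659.56)] = √[2298.96 × 3302.12] = 2755.2571
r = -1655.04 / 2755.2571 ≈ -0.6007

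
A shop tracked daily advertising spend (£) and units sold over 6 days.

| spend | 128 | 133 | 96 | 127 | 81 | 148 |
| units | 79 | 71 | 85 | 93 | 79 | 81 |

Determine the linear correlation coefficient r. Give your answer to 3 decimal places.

n = 6, Σx = 713, Σy = 488, Σx² = 87883, Σy² = 39958, Σxy = 57913
nΣxy − ΣxΣy = 347478 − 347944 = -466
nΣx² − (Σx)² = 527298 − 508369 = 18929; nΣy² − (Σy)² = 239748 − 238144 = 1604
r = -466 / √(18929 × 1604) = -466 / 5510.1829 ≈ -0.085

-0.085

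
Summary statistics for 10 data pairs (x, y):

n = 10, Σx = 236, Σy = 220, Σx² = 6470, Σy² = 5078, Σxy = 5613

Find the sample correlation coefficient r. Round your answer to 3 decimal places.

0.909

r = (nΣxy − ΣxΣy) / √[(nΣx² − (Σx)²)(nΣy² − (Σy)²)]
Numerator: 10×5613 − 236×220 = 4210
Denominator: √[(64700 − 55696)(50780 − 48400)] = √[9004 × 2380] = 4629.2030
r = 4210 / 4629.2030 ≈ 0.909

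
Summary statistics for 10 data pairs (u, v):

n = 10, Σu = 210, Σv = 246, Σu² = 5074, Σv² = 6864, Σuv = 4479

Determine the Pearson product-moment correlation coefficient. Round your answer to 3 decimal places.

-0.935

r = (nΣuv − ΣuΣv) / √[(nΣu² − (Σu)²)(nΣv² − (Σv)²)]
Numerator: 10×4479 − 210×246 = -6870
Denominator: √[(50740 − 44100)(68640 − 60516)] = √[6640 × 8124] = 7344.6144
r = -6870 / 7344.6144 ≈ -0.935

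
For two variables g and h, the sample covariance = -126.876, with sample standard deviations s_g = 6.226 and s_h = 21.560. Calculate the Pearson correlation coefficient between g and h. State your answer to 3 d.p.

-0.945

r = Cov(g,h) / (s_g · s_h) = -126.876 / (6.226 × 21.560)
  = -126.876 / 134.2326 ≈ -0.945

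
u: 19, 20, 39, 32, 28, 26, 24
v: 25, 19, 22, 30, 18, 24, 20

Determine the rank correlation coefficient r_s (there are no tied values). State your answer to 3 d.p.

Rank u: 1, 2, 7, 6, 5, 4, 3
Rank v: 6, 2, 4, 7, 1, 5, 3
d = rank(u) − rank(v): -5, 0, 3, -1, 4, -1, 0; Σd² = 52
ρ = 1 − 6Σd² / [n(n²−1)] = 1 − 6×52 / (7×48) = 1 − 312/336 ≈ 0.071

0.071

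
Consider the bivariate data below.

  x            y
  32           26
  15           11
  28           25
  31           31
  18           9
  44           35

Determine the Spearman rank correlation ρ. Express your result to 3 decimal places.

Rank x: 5, 1, 3, 4, 2, 6
Rank y: 4, 2, 3, 5, 1, 6
d = rank(x) − rank(y): 1, -1, 0, -1, 1, 0; Σd² = 4
ρ = 1 − 6Σd² / [n(n²−1)] = 1 − 6×4 / (6×35) = 1 − 24/210 ≈ 0.886

0.886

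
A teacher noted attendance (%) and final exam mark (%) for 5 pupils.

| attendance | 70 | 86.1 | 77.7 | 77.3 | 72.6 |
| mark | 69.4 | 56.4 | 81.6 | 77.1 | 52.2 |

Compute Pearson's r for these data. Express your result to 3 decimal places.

-0.110

n = 5, Σx = 383.7, Σy = 336.7, Σx² = 29596.55, Σy² = 23325.13, Σxy = 25803.91
nΣxy − ΣxΣy = 129019.55 − 129191.79 = -172.24
nΣx² − (Σx)² = 147982.75 − 147225.69 = 757.06; nΣy² − (Σy)² = 116625.65 − 113366.89 = 3258.76
r = -172.24 / √(757.06 × 3258.76) = -172.24 / 1570.6931 ≈ -0.110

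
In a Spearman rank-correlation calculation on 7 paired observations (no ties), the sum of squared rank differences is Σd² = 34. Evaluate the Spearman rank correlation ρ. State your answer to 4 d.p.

0.3929

ρ = 1 − 6Σd² / [n(n²−1)] = 1 − 6×34 / (7×48)
  = 1 − 204/336 = 1 − 0.60714 ≈ 0.3929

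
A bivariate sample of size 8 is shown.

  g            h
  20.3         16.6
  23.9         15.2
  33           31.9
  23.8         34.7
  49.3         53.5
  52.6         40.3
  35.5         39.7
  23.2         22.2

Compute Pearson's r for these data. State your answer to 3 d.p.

n = 8, Σg = 261.6, Σh = 254.1, Σg² = 9634.48, Σh² = 9283.57, Σgh = 9260.54
nΣgh − ΣgΣh = 74084.32 − 66472.56 = 7611.76
nΣg² − (Σg)² = 77075.84 − 68434.56 = 8641.28; nΣh² − (Σh)² = 74268.56 − 64566.81 = 9701.75
r = 7611.76 / √(8641.28 × 9701.75) = 7611.76 / 9156.1749 ≈ 0.831

0.831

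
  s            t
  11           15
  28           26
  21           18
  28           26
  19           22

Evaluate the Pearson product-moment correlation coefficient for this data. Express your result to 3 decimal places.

0.919

n = 5, Σs = 107, Σt = 107, Σs² = 2491, Σt² = 2385, Σst = 2417
nΣst − ΣsΣt = 12085 − 11449 = 636
nΣs² − (Σs)² = 12455 − 11449 = 1006; nΣt² − (Σt)² = 11925 − 11449 = 476
r = 636 / √(1006 × 476) = 636 / 691.9942 ≈ 0.919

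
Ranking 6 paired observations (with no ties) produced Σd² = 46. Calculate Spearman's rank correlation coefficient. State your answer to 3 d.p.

-0.314

ρ = 1 − 6Σd² / [n(n²−1)] = 1 − 6×46 / (6×35)
  = 1 − 276/210 = 1 − 1.3143 ≈ -0.314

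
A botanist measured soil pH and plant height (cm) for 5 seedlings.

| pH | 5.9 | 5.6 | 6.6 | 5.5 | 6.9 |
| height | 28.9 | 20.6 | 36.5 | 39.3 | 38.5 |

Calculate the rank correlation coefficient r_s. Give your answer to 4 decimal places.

Rank pH: 3, 2, 4, 1, 5
Rank height: 2, 1, 3, 5, 4
d = rank(pH) − rank(height): 1, 1, 1, -4, 1; Σd² = 20
ρ = 1 − 6Σd² / [n(n²−1)] = 1 − 6×20 / (5×24) = 1 − 120/120 ≈ 0.0000

0.0000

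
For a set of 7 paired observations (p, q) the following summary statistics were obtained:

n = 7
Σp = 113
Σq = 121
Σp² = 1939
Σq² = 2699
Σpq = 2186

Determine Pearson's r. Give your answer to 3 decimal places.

r = (nΣpq − ΣpΣq) / √[(nΣp² − (Σp)²)(nΣq² − (Σq)²)]
Numerator: 7×2186 − 113×121 = 1629
Denominator: √[(13573 − 12769)(18893 − 14641)] = √[804 × 4252] = 1848.9478
r = 1629 / 1848.9478 ≈ 0.881

0.881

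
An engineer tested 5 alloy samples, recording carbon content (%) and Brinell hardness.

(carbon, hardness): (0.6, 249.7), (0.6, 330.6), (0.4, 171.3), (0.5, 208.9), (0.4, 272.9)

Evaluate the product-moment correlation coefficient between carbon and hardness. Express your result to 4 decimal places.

n = 5, Σx = 2.5, Σy = 1233.4, Σx² = 1.29, Σy² = 319103.76, Σxy = 630.31
nΣxy − ΣxΣy = 3151.55 − 3083.5 = 68.05
nΣx² − (Σx)² = 6.45 − 6.25 = 0.2; nΣy² − (Σy)² = 1595518.8 − 1521275.56 = 74243.24
r = 68.05 / √(0.2 × 74243.24) = 68.05 / 121.8550 ≈ 0.5585

0.5585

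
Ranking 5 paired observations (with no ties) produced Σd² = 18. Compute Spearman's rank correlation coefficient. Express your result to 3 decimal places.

0.100

ρ = 1 − 6Σd² / [n(n²−1)] = 1 − 6×18 / (5×24)
  = 1 − 108/120 = 1 − 0.9000 ≈ 0.100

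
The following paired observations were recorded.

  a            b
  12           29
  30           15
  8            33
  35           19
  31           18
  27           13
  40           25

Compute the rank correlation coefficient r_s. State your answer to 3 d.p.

Rank a: 2, 4, 1, 6, 5, 3, 7
Rank b: 6, 2, 7, 4, 3, 1, 5
d = rank(a) − rank(b): -4, 2, -6, 2, 2, 2, 2; Σd² = 72
ρ = 1 − 6Σd² / [n(n²−1)] = 1 − 6×72 / (7×48) = 1 − 432/336 ≈ -0.286

-0.286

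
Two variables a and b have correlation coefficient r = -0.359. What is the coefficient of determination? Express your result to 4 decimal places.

r² = (-0.359)² = 0.1289

0.1289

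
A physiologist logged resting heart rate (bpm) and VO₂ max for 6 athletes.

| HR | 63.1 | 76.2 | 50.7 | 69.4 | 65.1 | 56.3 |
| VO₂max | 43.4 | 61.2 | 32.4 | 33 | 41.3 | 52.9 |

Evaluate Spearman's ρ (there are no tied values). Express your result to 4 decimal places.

Rank HR: 3, 6, 1, 5, 4, 2
Rank VO₂max: 4, 6, 1, 2, 3, 5
d = rank(HR) − rank(VO₂max): -1, 0, 0, 3, 1, -3; Σd² = 20
ρ = 1 − 6Σd² / [n(n²−1)] = 1 − 6×20 / (6×35) = 1 − 120/210 ≈ 0.4286

0.4286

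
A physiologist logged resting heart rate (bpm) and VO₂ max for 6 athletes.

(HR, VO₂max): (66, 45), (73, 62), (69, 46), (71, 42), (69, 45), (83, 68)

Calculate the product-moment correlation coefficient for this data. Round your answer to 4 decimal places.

0.8575

n = 6, Σx = 431, Σy = 308, Σx² = 31137, Σy² = 16398, Σxy = 22401
nΣxy − ΣxΣy = 134406 − 132748 = 1658
nΣx² − (Σx)² = 186822 − 185761 = 1061; nΣy² − (Σy)² = 98388 − 94864 = 3524
r = 1658 / √(1061 × 3524) = 1658 / 1933.6401 ≈ 0.8575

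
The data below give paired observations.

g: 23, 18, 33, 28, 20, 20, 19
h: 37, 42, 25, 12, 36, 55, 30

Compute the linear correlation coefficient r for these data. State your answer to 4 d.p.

-0.6516

n = 7, Σg = 161, Σh = 237, Σg² = 3887, Σh² = 9123, Σgh = 5158
nΣgh − ΣgΣh = 36106 − 38157 = -2051
nΣg² − (Σg)² = 27209 − 25921 = 1288; nΣh² − (Σh)² = 63861 − 56169 = 7692
r = -2051 / √(1288 × 7692) = -2051 / 3147.5857 ≈ -0.6516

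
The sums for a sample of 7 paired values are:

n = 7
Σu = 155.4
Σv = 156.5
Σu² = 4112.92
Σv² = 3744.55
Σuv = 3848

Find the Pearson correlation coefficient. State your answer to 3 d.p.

0.926

r = (nΣuv − ΣuΣv) / √[(nΣu² − (Σu)²)(nΣv² − (Σv)²)]
Numerator: 7×3848 − 155.4×156.5 = 2615.9
Denominator: √[(28790.44 − 24149.16)(26211.85 − 24492.25)] = √[4641.28 × 1719.6] = 2825.0920
r = 2615.9 / 2825.0920 ≈ 0.926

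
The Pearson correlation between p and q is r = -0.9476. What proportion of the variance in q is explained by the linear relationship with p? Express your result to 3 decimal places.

0.898

r² = (-0.9476)² = 0.898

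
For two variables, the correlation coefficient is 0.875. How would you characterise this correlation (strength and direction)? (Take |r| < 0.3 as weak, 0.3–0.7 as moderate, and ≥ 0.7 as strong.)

r = 0.875 > 0 so the relationship is positive.
|r| = 0.875, which falls in the strong range.

strong positive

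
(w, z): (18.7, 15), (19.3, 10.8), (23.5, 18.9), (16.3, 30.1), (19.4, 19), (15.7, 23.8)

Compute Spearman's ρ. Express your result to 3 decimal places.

-0.486

Rank w: 3, 4, 6, 2, 5, 1
Rank z: 2, 1, 3, 6, 4, 5
d = rank(w) − rank(z): 1, 3, 3, -4, 1, -4; Σd² = 52
ρ = 1 − 6Σd² / [n(n²−1)] = 1 − 6×52 / (6×35) = 1 − 312/210 ≈ -0.486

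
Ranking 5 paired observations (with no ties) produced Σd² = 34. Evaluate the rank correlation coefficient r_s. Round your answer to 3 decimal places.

-0.700

ρ = 1 − 6Σd² / [n(n²−1)] = 1 − 6×34 / (5×24)
  = 1 − 204/120 = 1 − 1.7000 ≈ -0.700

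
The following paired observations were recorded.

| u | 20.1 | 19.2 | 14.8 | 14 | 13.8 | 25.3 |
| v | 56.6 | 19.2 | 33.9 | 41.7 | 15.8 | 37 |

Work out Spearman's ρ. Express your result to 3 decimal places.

0.486

Rank u: 5, 4, 3, 2, 1, 6
Rank v: 6, 2, 3, 5, 1, 4
d = rank(u) − rank(v): -1, 2, 0, -3, 0, 2; Σd² = 18
ρ = 1 − 6Σd² / [n(n²−1)] = 1 − 6×18 / (6×35) = 1 − 108/210 ≈ 0.486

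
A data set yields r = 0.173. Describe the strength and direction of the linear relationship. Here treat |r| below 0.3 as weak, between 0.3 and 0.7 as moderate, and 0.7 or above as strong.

r = 0.173 > 0 so the relationship is positive.
|r| = 0.173, which falls in the weak range.

weak positive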